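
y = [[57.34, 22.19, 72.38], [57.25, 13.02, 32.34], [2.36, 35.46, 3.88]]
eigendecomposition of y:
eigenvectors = [[(0.76+0j), (-0.46-0.32j), (-0.46+0.32j)], [(0.6+0j), -0.25+0.48j, -0.25-0.48j], [0.25+0.00j, 0.63+0.00j, 0.63-0.00j]]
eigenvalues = [(98.32+0j), (-12.04+25.58j), (-12.04-25.58j)]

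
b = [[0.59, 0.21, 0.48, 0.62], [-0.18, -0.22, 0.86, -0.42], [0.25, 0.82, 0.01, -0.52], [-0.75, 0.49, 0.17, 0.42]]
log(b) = [[0.00+0.06j, (0.25+0.33j), 0.15-0.30j, (0.87-0.04j)], [(-0.25+0.32j), -0.00+1.64j, 0.03-1.52j, (-0.57-0.21j)], [(-0.14-0.3j), -0.03-1.52j, 0.00+1.41j, (-0.44+0.2j)], [(-0.86-0.04j), (0.58-0.21j), 0.44+0.20j, (0.01+0.03j)]]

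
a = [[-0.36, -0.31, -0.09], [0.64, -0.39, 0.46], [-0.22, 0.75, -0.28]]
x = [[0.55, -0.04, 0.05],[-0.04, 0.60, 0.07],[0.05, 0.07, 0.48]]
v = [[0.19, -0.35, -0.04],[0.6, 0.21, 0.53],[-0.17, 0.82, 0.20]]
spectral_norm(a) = 1.14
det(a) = 0.03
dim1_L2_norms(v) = [0.4, 0.83, 0.86]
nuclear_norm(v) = 1.80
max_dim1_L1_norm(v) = 1.34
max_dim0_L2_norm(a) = 0.9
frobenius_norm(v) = 1.26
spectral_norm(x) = 0.64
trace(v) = 0.60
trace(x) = 1.63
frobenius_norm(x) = 0.95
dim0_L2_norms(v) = [0.65, 0.92, 0.57]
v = x + a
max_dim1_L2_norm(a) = 0.88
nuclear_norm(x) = 1.63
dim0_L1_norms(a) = [1.22, 1.45, 0.83]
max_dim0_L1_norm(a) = 1.45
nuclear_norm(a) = 1.81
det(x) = 0.15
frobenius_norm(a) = 1.30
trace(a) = -1.03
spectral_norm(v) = 0.99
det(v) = -0.02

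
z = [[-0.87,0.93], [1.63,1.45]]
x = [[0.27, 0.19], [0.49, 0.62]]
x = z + [[1.14, -0.74], [-1.14, -0.83]]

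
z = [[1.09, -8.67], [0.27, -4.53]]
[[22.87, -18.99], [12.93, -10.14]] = z @ [[-3.28, 0.71], [-3.05, 2.28]]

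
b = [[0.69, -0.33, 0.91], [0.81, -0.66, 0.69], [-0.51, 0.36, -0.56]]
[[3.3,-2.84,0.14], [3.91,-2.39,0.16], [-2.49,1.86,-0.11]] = b@ [[3.49, 1.08, 0.12], [-1.0, 1.34, -0.05], [0.62, -3.45, 0.05]]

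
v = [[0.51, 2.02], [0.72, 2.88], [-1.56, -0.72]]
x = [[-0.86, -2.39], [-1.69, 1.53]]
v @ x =[[-3.85, 1.87], [-5.49, 2.69], [2.56, 2.63]]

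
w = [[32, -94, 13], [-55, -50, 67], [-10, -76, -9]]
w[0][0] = 32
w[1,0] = -55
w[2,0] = -10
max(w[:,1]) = -50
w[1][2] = 67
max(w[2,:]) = -9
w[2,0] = -10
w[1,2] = 67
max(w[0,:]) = 32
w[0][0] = 32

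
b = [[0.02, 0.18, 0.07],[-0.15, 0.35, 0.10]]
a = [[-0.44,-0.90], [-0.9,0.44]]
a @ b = [[0.13, -0.39, -0.12], [-0.08, -0.01, -0.02]]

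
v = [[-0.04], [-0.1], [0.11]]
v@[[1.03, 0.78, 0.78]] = [[-0.04, -0.03, -0.03], [-0.10, -0.08, -0.08], [0.11, 0.09, 0.09]]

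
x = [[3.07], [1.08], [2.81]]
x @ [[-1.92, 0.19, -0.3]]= [[-5.89, 0.58, -0.92], [-2.07, 0.21, -0.32], [-5.4, 0.53, -0.84]]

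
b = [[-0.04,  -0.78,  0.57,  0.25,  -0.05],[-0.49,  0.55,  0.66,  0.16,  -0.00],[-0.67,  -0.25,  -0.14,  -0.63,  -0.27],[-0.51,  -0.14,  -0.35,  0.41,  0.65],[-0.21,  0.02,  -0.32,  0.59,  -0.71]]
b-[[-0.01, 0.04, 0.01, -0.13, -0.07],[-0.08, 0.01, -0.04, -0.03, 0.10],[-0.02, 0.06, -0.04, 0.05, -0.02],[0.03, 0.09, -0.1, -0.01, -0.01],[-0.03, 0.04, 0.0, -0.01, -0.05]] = [[-0.03,-0.82,0.56,0.38,0.02], [-0.41,0.54,0.7,0.19,-0.10], [-0.65,-0.31,-0.1,-0.68,-0.25], [-0.54,-0.23,-0.25,0.42,0.66], [-0.18,-0.02,-0.32,0.6,-0.66]]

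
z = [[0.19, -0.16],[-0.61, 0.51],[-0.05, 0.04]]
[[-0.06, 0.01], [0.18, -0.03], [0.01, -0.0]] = z @ [[-0.08, 0.01], [0.25, -0.04]]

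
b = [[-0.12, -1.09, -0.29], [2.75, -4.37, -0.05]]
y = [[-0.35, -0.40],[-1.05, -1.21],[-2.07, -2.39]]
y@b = [[-1.06, 2.13, 0.12], [-3.2, 6.43, 0.36], [-6.32, 12.7, 0.72]]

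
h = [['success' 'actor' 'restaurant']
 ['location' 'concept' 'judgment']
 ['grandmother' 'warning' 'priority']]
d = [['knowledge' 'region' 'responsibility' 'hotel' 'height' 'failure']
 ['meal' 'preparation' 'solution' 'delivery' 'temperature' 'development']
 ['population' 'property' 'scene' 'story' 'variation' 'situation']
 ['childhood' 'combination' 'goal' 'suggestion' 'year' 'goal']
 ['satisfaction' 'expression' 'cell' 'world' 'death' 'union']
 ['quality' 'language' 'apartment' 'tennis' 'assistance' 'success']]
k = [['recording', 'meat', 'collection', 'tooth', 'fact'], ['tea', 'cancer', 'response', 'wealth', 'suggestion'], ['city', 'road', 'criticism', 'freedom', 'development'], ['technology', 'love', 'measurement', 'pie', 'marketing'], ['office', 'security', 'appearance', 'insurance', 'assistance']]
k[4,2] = 'appearance'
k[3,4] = 'marketing'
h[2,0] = 'grandmother'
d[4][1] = 'expression'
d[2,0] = 'population'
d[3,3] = 'suggestion'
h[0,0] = 'success'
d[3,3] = 'suggestion'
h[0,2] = 'restaurant'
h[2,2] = 'priority'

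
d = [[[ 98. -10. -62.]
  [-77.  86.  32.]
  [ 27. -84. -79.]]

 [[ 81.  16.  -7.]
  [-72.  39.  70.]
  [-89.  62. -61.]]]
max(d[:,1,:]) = 86.0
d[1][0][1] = 16.0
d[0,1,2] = 32.0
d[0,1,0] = -77.0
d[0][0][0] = 98.0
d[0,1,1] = 86.0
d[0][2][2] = -79.0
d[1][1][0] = -72.0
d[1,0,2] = -7.0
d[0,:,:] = [[98.0, -10.0, -62.0], [-77.0, 86.0, 32.0], [27.0, -84.0, -79.0]]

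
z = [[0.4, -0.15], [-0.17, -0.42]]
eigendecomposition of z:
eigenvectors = [[0.98, 0.17], [-0.2, 0.98]]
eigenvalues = [0.43, -0.45]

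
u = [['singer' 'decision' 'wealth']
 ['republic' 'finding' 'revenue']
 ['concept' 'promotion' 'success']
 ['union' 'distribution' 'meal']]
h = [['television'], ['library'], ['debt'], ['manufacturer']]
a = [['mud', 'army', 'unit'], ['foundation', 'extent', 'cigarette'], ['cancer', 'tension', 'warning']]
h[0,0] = 'television'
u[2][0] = 'concept'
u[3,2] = 'meal'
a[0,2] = 'unit'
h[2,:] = ['debt']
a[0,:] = ['mud', 'army', 'unit']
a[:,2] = ['unit', 'cigarette', 'warning']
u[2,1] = 'promotion'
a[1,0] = 'foundation'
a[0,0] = 'mud'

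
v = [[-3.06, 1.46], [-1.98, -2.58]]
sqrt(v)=[[0.23, 1.52], [-2.06, 0.73]]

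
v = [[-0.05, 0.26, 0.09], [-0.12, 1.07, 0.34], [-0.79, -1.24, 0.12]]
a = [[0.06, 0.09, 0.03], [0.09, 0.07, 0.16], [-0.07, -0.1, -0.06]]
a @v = [[-0.04, 0.07, 0.04], [-0.14, -0.10, 0.05], [0.06, -0.05, -0.05]]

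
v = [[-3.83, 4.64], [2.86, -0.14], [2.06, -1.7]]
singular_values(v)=[6.89, 2.01]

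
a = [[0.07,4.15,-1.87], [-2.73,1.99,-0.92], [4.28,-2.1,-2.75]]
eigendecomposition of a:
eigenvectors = [[-0.70+0.00j,-0.70-0.00j,0.19+0.00j],[-0.23-0.46j,-0.23+0.46j,(0.3+0j)],[-0.18+0.46j,(-0.18-0.46j),0.93+0.00j]]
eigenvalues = [(0.94+3.98j), (0.94-3.98j), (-2.57+0j)]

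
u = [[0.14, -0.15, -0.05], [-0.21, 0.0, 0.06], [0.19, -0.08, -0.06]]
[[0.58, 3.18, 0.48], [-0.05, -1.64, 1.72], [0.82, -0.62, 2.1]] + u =[[0.72,3.03,0.43],[-0.26,-1.64,1.78],[1.01,-0.7,2.04]]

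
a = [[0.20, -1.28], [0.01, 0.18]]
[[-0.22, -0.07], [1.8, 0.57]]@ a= [[-0.04, 0.27], [0.37, -2.20]]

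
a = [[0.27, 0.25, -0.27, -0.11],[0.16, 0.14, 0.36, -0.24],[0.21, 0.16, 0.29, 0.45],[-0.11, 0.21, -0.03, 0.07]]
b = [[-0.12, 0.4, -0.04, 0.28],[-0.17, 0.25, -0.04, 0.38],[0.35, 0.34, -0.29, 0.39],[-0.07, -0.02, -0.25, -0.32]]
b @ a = [[-0.01, 0.08, 0.16, -0.08], [-0.06, 0.07, 0.11, -0.03], [0.05, 0.17, -0.07, -0.22], [-0.04, -0.13, -0.05, -0.12]]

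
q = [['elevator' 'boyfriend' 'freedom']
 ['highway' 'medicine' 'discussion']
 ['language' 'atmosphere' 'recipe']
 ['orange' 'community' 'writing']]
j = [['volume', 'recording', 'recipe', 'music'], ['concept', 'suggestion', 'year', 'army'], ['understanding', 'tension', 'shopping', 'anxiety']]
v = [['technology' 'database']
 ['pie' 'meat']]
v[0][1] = 'database'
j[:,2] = ['recipe', 'year', 'shopping']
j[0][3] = 'music'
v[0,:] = ['technology', 'database']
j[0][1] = 'recording'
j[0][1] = 'recording'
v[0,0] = 'technology'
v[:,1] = ['database', 'meat']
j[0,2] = 'recipe'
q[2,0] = 'language'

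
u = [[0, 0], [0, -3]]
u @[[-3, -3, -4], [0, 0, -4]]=[[0, 0, 0], [0, 0, 12]]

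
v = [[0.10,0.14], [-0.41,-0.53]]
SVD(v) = [[-0.25, 0.97], [0.97, 0.25]] @ diag([0.691779983278017, 0.006360403750265261]) @ [[-0.61, -0.79], [-0.79, 0.61]]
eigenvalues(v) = [-0.01, -0.42]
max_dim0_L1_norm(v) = 0.67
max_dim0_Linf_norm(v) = 0.53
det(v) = 0.00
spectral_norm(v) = 0.69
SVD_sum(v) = [[0.1, 0.14], [-0.41, -0.53]] + [[-0.00, 0.0], [-0.0, 0.00]]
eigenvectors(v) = [[0.78, -0.26],[-0.62, 0.97]]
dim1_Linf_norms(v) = [0.14, 0.53]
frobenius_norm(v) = 0.69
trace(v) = -0.43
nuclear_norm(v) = 0.70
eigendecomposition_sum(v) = [[-0.01, -0.0],  [0.01, 0.00]] + [[0.11, 0.14], [-0.42, -0.53]]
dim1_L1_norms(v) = [0.24, 0.94]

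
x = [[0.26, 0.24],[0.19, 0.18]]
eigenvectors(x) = [[0.80,-0.68], [0.59,0.73]]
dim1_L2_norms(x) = [0.35, 0.26]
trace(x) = 0.44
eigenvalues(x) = [0.44, 0.0]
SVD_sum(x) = [[0.26, 0.24], [0.19, 0.18]] + [[0.0, -0.0], [-0.0, 0.0]]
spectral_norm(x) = 0.44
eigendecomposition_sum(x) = [[0.26, 0.24], [0.19, 0.18]] + [[0.00, -0.0], [-0.0, 0.0]]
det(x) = 0.00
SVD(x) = [[-0.8, -0.59],[-0.59, 0.80]] @ diag([0.4401051755411356, 0.002726620968554902]) @ [[-0.73, -0.68], [-0.68, 0.73]]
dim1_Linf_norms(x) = [0.26, 0.19]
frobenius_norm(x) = 0.44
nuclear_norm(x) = 0.44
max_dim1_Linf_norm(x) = 0.26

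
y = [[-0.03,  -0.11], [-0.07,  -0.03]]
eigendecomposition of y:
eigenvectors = [[0.78, 0.78],[-0.62, 0.62]]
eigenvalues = [0.06, -0.12]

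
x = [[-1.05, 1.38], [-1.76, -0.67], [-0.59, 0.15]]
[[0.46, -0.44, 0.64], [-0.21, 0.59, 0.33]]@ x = [[-0.09, 1.03],[-1.01, -0.64]]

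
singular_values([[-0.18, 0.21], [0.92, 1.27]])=[1.57, 0.27]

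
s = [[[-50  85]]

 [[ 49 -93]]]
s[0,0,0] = -50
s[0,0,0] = -50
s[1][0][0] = 49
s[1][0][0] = 49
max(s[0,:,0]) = -50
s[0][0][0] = -50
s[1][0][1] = -93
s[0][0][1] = 85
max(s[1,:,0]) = 49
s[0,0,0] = -50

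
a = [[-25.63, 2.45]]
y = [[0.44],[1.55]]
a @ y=[[-7.48]]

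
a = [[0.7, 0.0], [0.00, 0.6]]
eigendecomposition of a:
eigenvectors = [[1.00, 0.0], [0.0, 1.0]]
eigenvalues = [0.7, 0.6]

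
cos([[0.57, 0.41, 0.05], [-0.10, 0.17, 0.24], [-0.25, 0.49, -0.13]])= [[0.86, -0.16, -0.06], [0.06, 0.95, -0.0], [0.08, 0.04, 0.94]]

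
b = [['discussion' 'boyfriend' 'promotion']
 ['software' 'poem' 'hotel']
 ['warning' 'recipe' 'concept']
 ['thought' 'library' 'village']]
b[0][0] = 'discussion'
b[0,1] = 'boyfriend'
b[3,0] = 'thought'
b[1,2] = 'hotel'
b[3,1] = 'library'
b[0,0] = 'discussion'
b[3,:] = ['thought', 'library', 'village']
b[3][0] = 'thought'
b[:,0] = ['discussion', 'software', 'warning', 'thought']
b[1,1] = 'poem'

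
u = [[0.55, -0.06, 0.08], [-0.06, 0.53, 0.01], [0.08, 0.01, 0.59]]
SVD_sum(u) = [[0.28, -0.11, 0.31], [-0.11, 0.04, -0.12], [0.31, -0.12, 0.34]] + [[0.05, -0.13, -0.09], [-0.13, 0.34, 0.24], [-0.09, 0.24, 0.17]] + [[0.22, 0.18, -0.14], [0.18, 0.15, -0.11], [-0.14, -0.11, 0.09]]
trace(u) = 1.67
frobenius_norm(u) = 0.98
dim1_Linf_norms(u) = [0.55, 0.53, 0.59]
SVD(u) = [[-0.65, -0.30, 0.69], [0.25, 0.78, 0.57], [-0.71, 0.55, -0.44]] @ diag([0.6599046276735473, 0.5601818487912168, 0.4499135235352363]) @ [[-0.65, 0.25, -0.71],  [-0.3, 0.78, 0.55],  [0.69, 0.57, -0.44]]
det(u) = 0.17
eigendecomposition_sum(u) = [[0.22, 0.18, -0.14], [0.18, 0.15, -0.11], [-0.14, -0.11, 0.09]] + [[0.28, -0.11, 0.31], [-0.11, 0.04, -0.12], [0.31, -0.12, 0.34]] + [[0.05, -0.13, -0.09], [-0.13, 0.34, 0.24], [-0.09, 0.24, 0.17]]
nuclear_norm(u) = 1.67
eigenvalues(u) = [0.45, 0.66, 0.56]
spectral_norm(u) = 0.66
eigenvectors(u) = [[0.69, 0.65, -0.3],[0.57, -0.25, 0.78],[-0.44, 0.71, 0.55]]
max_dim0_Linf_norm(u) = 0.59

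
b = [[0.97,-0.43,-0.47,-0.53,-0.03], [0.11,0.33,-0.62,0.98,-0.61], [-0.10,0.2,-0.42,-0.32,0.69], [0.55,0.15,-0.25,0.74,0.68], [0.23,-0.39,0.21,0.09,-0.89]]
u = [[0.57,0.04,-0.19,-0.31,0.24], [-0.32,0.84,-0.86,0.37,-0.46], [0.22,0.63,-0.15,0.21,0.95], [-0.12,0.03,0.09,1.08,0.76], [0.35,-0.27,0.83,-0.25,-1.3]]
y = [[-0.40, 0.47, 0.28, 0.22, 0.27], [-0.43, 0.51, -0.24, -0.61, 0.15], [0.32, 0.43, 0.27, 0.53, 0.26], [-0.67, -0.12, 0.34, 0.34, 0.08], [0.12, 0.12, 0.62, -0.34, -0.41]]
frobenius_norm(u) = 2.87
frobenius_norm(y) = 1.89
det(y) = -0.00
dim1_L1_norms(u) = [1.35, 2.85, 2.16, 2.08, 3.0]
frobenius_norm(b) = 2.59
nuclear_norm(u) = 5.62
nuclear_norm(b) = 5.05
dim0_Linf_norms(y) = [0.67, 0.51, 0.62, 0.61, 0.41]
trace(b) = 0.73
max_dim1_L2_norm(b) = 1.36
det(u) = -0.74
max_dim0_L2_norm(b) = 1.45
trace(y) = 0.31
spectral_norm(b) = 1.55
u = b + y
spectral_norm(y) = 1.09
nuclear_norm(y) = 3.75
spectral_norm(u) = 2.15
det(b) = 0.12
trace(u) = 1.04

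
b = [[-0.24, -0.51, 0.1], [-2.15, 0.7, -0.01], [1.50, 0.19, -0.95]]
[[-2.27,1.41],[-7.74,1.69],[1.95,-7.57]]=b @ [[4.69, -1.16], [3.43, -1.06], [6.04, 5.92]]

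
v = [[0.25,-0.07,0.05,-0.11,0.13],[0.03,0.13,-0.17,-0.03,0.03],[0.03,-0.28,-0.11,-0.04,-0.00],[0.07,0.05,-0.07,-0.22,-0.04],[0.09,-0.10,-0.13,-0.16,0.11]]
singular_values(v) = [0.44, 0.31, 0.25, 0.15, 0.06]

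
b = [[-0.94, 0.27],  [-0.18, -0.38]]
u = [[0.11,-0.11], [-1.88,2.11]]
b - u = [[-1.05,0.38], [1.7,-2.49]]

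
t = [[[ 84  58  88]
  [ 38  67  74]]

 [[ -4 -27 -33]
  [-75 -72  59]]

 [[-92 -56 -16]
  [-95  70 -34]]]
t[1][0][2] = -33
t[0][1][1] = 67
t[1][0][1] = -27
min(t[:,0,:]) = -92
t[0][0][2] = 88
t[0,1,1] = 67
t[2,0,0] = -92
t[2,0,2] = -16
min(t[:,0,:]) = -92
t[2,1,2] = -34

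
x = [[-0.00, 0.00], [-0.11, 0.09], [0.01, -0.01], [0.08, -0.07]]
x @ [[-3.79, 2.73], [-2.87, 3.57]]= [[0.0, 0.0],  [0.16, 0.02],  [-0.01, -0.01],  [-0.1, -0.03]]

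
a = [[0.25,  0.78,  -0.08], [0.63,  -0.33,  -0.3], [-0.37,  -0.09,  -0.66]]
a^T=[[0.25, 0.63, -0.37], [0.78, -0.33, -0.09], [-0.08, -0.3, -0.66]]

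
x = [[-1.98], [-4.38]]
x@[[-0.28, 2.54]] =[[0.55, -5.03], [1.23, -11.13]]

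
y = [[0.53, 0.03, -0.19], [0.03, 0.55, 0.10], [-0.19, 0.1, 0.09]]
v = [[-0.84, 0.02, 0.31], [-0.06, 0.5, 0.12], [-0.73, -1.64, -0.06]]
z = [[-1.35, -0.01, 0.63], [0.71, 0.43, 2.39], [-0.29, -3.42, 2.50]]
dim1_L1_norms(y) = [0.75, 0.68, 0.38]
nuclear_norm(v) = 2.76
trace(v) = -0.40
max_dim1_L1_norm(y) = 0.75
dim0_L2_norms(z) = [1.55, 3.45, 3.52]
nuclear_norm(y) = 1.17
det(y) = -0.00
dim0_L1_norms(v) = [1.63, 2.16, 0.49]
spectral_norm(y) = 0.60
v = z @ y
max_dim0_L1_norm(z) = 5.52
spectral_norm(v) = 1.88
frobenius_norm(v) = 2.07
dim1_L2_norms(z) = [1.49, 2.53, 4.25]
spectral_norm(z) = 4.44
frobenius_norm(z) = 5.16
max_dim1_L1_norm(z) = 6.21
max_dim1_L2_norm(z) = 4.25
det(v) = 0.00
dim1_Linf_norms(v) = [0.84, 0.5, 1.64]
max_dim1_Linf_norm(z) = 3.42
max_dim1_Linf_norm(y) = 0.55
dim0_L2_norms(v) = [1.11, 1.71, 0.34]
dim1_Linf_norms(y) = [0.53, 0.55, 0.19]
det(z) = -13.91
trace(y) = 1.17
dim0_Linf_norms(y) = [0.53, 0.55, 0.19]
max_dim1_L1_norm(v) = 2.43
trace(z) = 1.58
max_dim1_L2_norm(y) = 0.56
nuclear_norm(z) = 8.07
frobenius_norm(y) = 0.83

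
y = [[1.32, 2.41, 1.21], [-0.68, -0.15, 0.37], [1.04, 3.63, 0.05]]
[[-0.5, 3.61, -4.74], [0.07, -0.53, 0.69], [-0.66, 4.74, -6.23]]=y @ [[-0.08, 0.57, -0.75], [-0.16, 1.14, -1.50], [-0.01, 0.09, -0.11]]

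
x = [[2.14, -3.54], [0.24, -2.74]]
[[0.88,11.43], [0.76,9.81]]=x @ [[-0.05, -0.68], [-0.28, -3.64]]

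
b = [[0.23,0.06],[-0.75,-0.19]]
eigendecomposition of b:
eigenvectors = [[-0.27-0.04j, (-0.27+0.04j)],[0.96+0.00j, 0.96-0.00j]]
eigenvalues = [(0.02+0.03j), (0.02-0.03j)]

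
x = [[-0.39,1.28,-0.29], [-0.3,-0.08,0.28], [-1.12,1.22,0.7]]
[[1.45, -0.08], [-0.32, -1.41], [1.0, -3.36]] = x@[[1.0, 4.36], [1.52, 1.26], [0.38, -0.02]]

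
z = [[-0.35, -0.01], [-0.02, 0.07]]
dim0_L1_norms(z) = [0.37, 0.08]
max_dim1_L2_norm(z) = 0.35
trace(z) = -0.28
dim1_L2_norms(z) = [0.35, 0.07]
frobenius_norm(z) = 0.36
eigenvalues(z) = [-0.35, 0.07]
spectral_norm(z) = 0.35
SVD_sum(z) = [[-0.35, -0.01],  [-0.02, -0.00]] + [[0.00, -0.0], [-0.0, 0.07]]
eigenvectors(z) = [[-1.0, 0.02], [-0.05, -1.0]]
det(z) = -0.02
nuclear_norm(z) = 0.42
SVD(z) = [[-1.00,-0.05], [-0.05,1.0]] @ diag([0.35062428997549194, 0.07044577545305401]) @ [[1.0,0.02], [-0.02,1.0]]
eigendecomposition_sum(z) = [[-0.35, -0.01],[-0.02, -0.00]] + [[0.00, -0.0], [-0.0, 0.07]]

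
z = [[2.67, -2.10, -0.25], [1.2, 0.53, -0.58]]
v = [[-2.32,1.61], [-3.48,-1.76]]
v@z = [[-4.26, 5.73, -0.35], [-11.40, 6.38, 1.89]]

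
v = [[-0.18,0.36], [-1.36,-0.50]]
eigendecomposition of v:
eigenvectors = [[(0.1+0.45j), (0.1-0.45j)], [(-0.89+0j), (-0.89-0j)]]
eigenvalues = [(-0.34+0.68j), (-0.34-0.68j)]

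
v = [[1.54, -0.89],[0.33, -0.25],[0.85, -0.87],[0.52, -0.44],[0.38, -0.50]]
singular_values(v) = [2.36, 0.33]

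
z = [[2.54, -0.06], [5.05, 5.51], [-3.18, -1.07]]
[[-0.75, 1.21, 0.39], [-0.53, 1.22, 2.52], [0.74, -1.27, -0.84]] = z @ [[-0.29,0.47,0.16], [0.17,-0.21,0.31]]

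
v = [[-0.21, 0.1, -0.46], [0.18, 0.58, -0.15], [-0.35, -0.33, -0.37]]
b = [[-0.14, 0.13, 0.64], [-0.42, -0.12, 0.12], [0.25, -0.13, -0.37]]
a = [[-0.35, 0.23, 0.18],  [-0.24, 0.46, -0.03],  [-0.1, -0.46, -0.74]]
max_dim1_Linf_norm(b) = 0.64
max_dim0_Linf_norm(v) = 0.58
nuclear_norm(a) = 1.71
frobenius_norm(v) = 1.01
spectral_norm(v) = 0.78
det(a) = 0.11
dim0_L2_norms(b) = [0.51, 0.22, 0.75]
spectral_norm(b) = 0.84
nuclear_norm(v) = 1.43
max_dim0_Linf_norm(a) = 0.74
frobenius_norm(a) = 1.12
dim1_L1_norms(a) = [0.76, 0.73, 1.3]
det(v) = 0.00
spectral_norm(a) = 0.95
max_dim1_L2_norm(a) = 0.88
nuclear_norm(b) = 1.32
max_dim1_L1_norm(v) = 1.05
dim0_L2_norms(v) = [0.45, 0.67, 0.61]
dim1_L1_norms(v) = [0.77, 0.91, 1.05]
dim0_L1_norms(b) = [0.81, 0.38, 1.13]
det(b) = 0.03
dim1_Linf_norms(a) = [0.35, 0.46, 0.74]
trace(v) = 0.00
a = v + b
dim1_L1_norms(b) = [0.91, 0.66, 0.75]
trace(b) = -0.63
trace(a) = -0.63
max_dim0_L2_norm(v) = 0.67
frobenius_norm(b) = 0.93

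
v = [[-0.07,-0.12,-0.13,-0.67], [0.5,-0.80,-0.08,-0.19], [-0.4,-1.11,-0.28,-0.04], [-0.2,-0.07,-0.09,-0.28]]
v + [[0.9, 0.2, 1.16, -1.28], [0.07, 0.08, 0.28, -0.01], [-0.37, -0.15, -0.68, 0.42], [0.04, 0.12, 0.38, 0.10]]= [[0.83, 0.08, 1.03, -1.95], [0.57, -0.72, 0.20, -0.20], [-0.77, -1.26, -0.96, 0.38], [-0.16, 0.05, 0.29, -0.18]]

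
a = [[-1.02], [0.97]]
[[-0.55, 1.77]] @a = [[2.28]]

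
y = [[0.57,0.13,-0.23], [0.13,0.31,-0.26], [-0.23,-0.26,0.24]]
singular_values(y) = [0.81, 0.32, 0.0]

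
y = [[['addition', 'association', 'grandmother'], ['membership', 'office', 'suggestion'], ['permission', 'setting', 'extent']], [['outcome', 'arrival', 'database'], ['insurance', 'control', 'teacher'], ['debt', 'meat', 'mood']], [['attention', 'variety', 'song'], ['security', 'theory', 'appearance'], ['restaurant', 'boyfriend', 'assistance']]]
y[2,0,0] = 'attention'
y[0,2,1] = 'setting'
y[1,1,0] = 'insurance'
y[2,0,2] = 'song'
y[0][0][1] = 'association'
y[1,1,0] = 'insurance'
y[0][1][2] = 'suggestion'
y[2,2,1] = 'boyfriend'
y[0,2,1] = 'setting'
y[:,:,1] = [['association', 'office', 'setting'], ['arrival', 'control', 'meat'], ['variety', 'theory', 'boyfriend']]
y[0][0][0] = 'addition'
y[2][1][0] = 'security'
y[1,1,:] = ['insurance', 'control', 'teacher']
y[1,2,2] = 'mood'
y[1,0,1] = 'arrival'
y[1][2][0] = 'debt'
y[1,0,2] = 'database'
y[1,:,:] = [['outcome', 'arrival', 'database'], ['insurance', 'control', 'teacher'], ['debt', 'meat', 'mood']]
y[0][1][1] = 'office'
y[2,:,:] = [['attention', 'variety', 'song'], ['security', 'theory', 'appearance'], ['restaurant', 'boyfriend', 'assistance']]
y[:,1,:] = [['membership', 'office', 'suggestion'], ['insurance', 'control', 'teacher'], ['security', 'theory', 'appearance']]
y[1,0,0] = 'outcome'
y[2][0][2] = 'song'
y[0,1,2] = 'suggestion'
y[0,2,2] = 'extent'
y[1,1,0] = 'insurance'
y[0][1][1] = 'office'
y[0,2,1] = 'setting'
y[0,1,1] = 'office'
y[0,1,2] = 'suggestion'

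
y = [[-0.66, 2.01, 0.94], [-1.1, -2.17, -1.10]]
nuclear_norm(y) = 4.54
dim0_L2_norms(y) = [1.28, 2.96, 1.45]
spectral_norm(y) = 3.32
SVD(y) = [[-0.64, 0.77], [0.77, 0.64]] @ diag([3.3161552146313706, 1.2211939209123044]) @ [[-0.13, -0.89, -0.44], [-0.99, 0.13, 0.02]]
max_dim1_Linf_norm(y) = 2.17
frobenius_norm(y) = 3.53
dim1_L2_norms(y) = [2.32, 2.67]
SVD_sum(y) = [[0.27, 1.88, 0.92], [-0.33, -2.27, -1.11]] + [[-0.93,0.13,0.02], [-0.77,0.1,0.01]]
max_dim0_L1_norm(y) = 4.18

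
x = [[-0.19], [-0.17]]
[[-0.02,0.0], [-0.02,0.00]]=x@[[0.11, -0.02]]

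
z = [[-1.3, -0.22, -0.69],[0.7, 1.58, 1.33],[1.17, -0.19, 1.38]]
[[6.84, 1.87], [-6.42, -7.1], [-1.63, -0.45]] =z @ [[-6.51, -0.57], [-4.33, -3.92], [3.74, -0.38]]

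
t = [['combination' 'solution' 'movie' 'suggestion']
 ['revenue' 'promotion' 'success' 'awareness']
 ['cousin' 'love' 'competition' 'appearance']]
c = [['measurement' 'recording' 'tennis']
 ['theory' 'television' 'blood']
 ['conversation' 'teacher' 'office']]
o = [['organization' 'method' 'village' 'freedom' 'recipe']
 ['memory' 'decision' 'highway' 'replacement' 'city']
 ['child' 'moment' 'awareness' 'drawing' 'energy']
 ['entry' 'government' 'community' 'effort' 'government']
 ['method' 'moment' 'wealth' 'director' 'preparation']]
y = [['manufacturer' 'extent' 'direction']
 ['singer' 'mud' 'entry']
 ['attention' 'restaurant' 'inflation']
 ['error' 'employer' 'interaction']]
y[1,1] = 'mud'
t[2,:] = ['cousin', 'love', 'competition', 'appearance']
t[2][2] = 'competition'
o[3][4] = 'government'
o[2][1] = 'moment'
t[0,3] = 'suggestion'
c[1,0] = 'theory'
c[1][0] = 'theory'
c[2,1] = 'teacher'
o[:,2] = ['village', 'highway', 'awareness', 'community', 'wealth']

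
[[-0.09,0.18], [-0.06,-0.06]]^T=[[-0.09, -0.06], [0.18, -0.06]]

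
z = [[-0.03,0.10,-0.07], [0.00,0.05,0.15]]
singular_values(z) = [0.17, 0.12]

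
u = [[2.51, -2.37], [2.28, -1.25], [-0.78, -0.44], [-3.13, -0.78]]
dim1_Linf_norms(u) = [2.51, 2.28, 0.78, 3.13]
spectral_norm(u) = 4.91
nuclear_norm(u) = 7.31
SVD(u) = [[-0.65, -0.56], [-0.52, -0.16], [0.12, -0.29], [0.54, -0.76]] @ diag([4.913443978356359, 2.3965116881737996]) @ [[-0.94, 0.35], [0.35, 0.94]]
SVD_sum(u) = [[2.98, -1.11],[2.41, -0.90],[-0.54, 0.20],[-2.49, 0.93]] + [[-0.47, -1.26], [-0.13, -0.35], [-0.24, -0.64], [-0.64, -1.71]]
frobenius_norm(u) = 5.47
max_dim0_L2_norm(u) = 4.68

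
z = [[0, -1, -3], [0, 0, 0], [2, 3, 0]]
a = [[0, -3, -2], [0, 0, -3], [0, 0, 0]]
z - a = [[0, 2, -1], [0, 0, 3], [2, 3, 0]]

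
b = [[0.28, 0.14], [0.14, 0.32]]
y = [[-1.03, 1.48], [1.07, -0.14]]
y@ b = [[-0.08, 0.33], [0.28, 0.11]]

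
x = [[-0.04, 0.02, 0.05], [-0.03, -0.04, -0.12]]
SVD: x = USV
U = [[-0.36, 0.93],[0.93, 0.36]]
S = [0.14, 0.05]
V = [[-0.10, -0.32, -0.94], [-0.99, 0.09, 0.07]]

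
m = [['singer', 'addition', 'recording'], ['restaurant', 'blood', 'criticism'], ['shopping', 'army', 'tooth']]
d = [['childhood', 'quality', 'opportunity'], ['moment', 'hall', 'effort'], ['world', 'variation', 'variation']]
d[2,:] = ['world', 'variation', 'variation']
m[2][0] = 'shopping'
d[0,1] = 'quality'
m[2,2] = 'tooth'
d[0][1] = 'quality'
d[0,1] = 'quality'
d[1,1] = 'hall'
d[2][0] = 'world'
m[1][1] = 'blood'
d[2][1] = 'variation'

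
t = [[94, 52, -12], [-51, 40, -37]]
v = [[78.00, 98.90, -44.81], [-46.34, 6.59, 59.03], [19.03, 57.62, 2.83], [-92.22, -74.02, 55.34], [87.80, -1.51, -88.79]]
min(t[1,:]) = -51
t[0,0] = 94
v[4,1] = -1.51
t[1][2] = -37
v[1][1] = 6.59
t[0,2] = -12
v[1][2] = 59.03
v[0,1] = 98.9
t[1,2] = -37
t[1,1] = 40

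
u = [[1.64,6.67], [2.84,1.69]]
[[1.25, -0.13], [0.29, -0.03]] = u @[[-0.01,0.00],  [0.19,-0.02]]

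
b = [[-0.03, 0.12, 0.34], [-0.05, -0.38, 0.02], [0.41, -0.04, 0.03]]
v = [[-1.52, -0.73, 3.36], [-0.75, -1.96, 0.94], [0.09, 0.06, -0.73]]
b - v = [[1.49,0.85,-3.02],[0.7,1.58,-0.92],[0.32,-0.10,0.76]]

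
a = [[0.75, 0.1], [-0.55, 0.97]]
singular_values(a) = [1.17, 0.67]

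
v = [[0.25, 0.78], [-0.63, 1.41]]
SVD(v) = [[0.4, 0.91], [0.91, -0.4]] @ diag([1.6738308713926795, 0.5041728016988052]) @ [[-0.28, 0.96], [0.96, 0.28]]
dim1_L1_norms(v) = [1.03, 2.04]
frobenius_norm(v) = 1.75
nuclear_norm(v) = 2.18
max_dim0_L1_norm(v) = 2.19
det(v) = 0.84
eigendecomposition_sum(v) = [[0.12+0.81j, (0.39-0.82j)], [-0.32+0.66j, 0.70-0.41j]] + [[0.12-0.81j,(0.39+0.82j)], [(-0.32-0.66j),(0.7+0.41j)]]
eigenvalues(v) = [(0.83+0.39j), (0.83-0.39j)]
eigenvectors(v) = [[(0.74+0j), (0.74-0j)],[(0.55+0.38j), (0.55-0.38j)]]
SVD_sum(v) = [[-0.19,0.65], [-0.43,1.47]] + [[0.44, 0.13], [-0.20, -0.06]]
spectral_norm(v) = 1.67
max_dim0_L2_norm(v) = 1.61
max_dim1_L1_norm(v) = 2.04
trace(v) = 1.66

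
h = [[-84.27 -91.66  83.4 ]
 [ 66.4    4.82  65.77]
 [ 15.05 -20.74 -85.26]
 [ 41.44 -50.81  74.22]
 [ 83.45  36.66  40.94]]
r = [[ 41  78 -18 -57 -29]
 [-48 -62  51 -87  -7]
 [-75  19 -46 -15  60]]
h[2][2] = -85.26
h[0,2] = 83.4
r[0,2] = -18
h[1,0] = 66.4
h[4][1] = 36.66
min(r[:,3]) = -87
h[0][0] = -84.27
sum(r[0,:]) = 15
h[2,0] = 15.05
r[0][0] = 41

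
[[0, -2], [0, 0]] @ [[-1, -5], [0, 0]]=[[0, 0], [0, 0]]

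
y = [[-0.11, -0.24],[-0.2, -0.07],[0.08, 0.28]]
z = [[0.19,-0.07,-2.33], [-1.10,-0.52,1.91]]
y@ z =[[0.24,0.13,-0.20], [0.04,0.05,0.33], [-0.29,-0.15,0.35]]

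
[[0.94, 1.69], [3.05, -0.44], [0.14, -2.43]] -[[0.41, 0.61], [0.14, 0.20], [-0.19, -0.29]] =[[0.53,1.08],[2.91,-0.64],[0.33,-2.14]]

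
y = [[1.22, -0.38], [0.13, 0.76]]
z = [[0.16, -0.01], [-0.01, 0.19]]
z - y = [[-1.06,0.37], [-0.14,-0.57]]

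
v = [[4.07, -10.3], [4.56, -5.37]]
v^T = [[4.07,4.56], [-10.3,-5.37]]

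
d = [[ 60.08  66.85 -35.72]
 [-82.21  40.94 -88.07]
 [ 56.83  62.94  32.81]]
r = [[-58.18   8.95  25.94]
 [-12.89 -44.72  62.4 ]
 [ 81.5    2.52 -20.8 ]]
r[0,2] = 25.94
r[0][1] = 8.95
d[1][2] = -88.07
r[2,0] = 81.5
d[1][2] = -88.07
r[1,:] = [-12.89, -44.72, 62.4]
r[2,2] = -20.8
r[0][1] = 8.95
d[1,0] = -82.21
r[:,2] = [25.94, 62.4, -20.8]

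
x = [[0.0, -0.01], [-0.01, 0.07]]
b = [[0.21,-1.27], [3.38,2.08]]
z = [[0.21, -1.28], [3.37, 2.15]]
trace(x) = 0.07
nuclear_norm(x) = 0.07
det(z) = 4.77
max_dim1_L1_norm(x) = 0.08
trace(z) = 2.36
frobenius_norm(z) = 4.20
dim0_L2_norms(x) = [0.01, 0.07]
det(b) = 4.73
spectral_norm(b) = 4.00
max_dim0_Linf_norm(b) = 3.38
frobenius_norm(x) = 0.07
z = x + b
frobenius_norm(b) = 4.17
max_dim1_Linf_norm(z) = 3.37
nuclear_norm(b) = 5.18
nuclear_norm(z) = 5.21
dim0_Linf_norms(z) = [3.37, 2.15]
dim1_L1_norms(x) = [0.01, 0.08]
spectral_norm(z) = 4.03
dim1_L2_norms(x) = [0.01, 0.07]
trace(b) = 2.29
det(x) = -0.00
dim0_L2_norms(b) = [3.39, 2.44]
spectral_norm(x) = 0.07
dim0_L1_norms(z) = [3.58, 3.43]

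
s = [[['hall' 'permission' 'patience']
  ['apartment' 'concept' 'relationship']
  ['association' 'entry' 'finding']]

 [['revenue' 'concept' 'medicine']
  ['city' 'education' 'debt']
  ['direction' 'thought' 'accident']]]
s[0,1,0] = 'apartment'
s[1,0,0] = 'revenue'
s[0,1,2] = 'relationship'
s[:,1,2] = ['relationship', 'debt']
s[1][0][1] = 'concept'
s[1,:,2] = ['medicine', 'debt', 'accident']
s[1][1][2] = 'debt'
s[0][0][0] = 'hall'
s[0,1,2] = 'relationship'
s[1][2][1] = 'thought'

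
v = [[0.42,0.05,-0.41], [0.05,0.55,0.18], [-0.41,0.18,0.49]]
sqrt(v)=[[0.47+0.03j, 0.11-0.01j, -0.43+0.02j], [(0.11-0.01j), (0.71+0j), 0.18-0.01j], [(-0.43+0.02j), (0.18-0.01j), (0.52+0.02j)]]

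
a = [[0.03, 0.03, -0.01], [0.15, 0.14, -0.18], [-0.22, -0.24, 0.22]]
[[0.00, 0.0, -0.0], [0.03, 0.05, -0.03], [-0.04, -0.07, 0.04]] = a@[[-0.11, -0.24, 0.00],[0.11, 0.2, -0.07],[-0.17, -0.33, 0.11]]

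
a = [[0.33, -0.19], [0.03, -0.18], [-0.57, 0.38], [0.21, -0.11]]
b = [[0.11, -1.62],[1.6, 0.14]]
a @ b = [[-0.27,-0.56], [-0.28,-0.07], [0.55,0.98], [-0.15,-0.36]]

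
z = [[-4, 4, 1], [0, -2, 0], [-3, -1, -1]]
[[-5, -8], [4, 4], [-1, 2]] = z @[[0, 0], [-2, -2], [3, 0]]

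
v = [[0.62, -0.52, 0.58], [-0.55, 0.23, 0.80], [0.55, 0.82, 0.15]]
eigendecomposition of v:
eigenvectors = [[(-0.43+0j), -0.66+0.00j, -0.66-0.00j], [(-0.62+0j), (0.15-0.49j), (0.15+0.49j)], [0.65+0.00j, (-0.29-0.46j), (-0.29+0.46j)]]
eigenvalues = [(-1+0j), (1+0.02j), (1-0.02j)]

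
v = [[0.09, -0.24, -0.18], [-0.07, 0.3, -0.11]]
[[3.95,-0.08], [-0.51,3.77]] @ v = [[0.36, -0.97, -0.7], [-0.31, 1.25, -0.32]]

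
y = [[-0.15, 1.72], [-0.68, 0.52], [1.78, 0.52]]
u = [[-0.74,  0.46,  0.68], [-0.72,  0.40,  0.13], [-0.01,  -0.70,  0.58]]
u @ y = [[1.01, -0.68],[0.07, -0.96],[1.51, -0.08]]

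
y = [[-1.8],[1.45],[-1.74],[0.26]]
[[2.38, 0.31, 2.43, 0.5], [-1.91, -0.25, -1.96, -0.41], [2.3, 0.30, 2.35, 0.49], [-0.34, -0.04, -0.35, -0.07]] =y @ [[-1.32, -0.17, -1.35, -0.28]]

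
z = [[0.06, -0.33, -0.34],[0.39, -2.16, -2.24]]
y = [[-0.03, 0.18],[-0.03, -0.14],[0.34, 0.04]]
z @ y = [[-0.11, 0.04],[-0.71, 0.28]]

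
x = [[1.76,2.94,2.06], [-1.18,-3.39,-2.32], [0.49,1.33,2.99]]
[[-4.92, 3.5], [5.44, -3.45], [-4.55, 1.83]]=x @ [[-0.20,0.68], [-0.74,0.63], [-1.16,0.22]]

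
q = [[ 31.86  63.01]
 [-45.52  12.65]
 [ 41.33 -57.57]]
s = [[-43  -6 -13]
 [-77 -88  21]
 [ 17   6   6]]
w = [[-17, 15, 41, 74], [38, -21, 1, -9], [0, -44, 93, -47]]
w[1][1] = -21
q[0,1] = 63.01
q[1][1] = 12.65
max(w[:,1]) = 15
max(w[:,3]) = 74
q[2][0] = 41.33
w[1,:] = [38, -21, 1, -9]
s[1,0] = -77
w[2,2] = 93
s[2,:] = [17, 6, 6]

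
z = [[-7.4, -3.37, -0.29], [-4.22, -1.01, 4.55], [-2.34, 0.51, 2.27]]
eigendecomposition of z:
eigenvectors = [[0.91, 0.24, 0.42],[0.39, -0.76, -0.81],[0.17, -0.60, 0.41]]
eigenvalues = [-8.89, 3.88, -1.13]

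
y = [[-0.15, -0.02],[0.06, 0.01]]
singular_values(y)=[0.16, 0.0]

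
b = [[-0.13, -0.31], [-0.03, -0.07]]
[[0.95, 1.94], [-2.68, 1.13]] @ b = [[-0.18, -0.43], [0.31, 0.75]]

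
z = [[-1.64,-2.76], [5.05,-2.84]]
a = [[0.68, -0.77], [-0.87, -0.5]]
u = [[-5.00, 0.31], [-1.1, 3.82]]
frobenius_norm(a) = 1.44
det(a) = -1.01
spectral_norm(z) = 5.79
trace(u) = -1.18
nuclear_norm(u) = 8.86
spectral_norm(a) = 1.11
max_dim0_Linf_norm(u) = 5.0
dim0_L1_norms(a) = [1.55, 1.27]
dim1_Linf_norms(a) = [0.77, 0.87]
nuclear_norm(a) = 2.02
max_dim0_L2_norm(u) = 5.12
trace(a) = 0.18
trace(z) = -4.48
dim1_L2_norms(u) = [5.01, 3.98]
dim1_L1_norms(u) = [5.31, 4.92]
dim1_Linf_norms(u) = [5.0, 3.82]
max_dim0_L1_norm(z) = 6.69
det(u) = -18.76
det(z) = 18.60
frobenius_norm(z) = 6.62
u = a @ z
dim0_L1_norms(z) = [6.69, 5.6]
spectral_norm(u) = 5.35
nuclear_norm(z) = 9.00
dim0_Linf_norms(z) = [5.05, 2.84]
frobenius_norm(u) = 6.40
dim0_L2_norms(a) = [1.1, 0.92]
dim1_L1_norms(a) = [1.45, 1.37]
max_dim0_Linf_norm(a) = 0.87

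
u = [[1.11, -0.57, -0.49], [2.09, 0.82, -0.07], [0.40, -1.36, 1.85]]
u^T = [[1.11, 2.09, 0.4], [-0.57, 0.82, -1.36], [-0.49, -0.07, 1.85]]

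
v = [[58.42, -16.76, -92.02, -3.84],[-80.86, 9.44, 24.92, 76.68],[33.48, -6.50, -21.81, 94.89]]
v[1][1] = 9.44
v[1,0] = -80.86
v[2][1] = -6.5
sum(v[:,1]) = -13.820000000000002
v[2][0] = 33.48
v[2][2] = -21.81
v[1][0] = -80.86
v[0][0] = 58.42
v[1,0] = -80.86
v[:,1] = [-16.76, 9.44, -6.5]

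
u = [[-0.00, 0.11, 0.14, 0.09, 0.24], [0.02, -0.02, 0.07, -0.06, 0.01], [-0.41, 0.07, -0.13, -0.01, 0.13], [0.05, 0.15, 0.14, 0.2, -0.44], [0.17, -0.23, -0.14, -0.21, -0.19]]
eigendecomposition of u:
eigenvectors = [[(-0.08+0j), -0.18-0.28j, (-0.18+0.28j), (0.24+0j), -0.24+0.00j], [-0.21+0.00j, -0.15-0.49j, (-0.15+0.49j), 0.80+0.00j, 0.20+0.00j], [(-0.07+0j), (0.64+0j), 0.64-0.00j, -0.32+0.00j, (-0.65+0j)], [(0.92+0j), (-0.39+0.26j), (-0.39-0.26j), -0.46+0.00j, 0.49+0.00j], [(-0.31+0j), 0.01+0.05j, (0.01-0.05j), (-0.02+0j), (0.49+0j)]]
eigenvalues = [(0.3+0j), (-0.02+0.13j), (-0.02-0.13j), (-0.01+0j), (-0.39+0j)]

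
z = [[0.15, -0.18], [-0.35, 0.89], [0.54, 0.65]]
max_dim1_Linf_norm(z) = 0.89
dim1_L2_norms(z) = [0.23, 0.96, 0.85]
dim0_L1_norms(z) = [1.04, 1.72]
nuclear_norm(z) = 1.78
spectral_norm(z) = 1.12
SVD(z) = [[0.16,0.23], [-0.79,-0.55], [-0.59,0.80]] @ diag([1.11677784727857, 0.6606112622623407]) @ [[-0.02,-1.00],[1.0,-0.02]]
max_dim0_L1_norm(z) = 1.72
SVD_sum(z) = [[-0.0, -0.18], [0.01, 0.88], [0.01, 0.66]] + [[0.15,-0.0], [-0.36,0.01], [0.53,-0.01]]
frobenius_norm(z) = 1.30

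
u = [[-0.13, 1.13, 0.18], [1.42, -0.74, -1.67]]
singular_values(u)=[2.4, 0.97]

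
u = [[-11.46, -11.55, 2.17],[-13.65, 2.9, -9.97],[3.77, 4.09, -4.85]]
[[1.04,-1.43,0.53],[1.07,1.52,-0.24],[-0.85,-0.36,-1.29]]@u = [[9.60, -13.99, 13.94], [-33.92, -8.93, -11.67], [9.79, 3.5, 8.0]]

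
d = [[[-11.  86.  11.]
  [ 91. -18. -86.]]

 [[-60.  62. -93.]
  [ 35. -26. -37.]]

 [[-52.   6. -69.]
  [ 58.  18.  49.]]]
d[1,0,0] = -60.0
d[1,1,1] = -26.0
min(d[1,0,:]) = -93.0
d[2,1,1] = 18.0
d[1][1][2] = -37.0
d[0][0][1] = 86.0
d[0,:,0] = [-11.0, 91.0]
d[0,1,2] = -86.0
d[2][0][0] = -52.0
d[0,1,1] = -18.0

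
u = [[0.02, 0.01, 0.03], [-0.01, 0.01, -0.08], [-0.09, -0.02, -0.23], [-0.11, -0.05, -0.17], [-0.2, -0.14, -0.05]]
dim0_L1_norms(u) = [0.43, 0.23, 0.56]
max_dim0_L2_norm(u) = 0.3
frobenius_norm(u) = 0.42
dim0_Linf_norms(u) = [0.2, 0.14, 0.23]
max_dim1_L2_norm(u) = 0.25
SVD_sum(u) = [[0.02, 0.01, 0.03], [-0.04, -0.02, -0.05], [-0.14, -0.07, -0.17], [-0.12, -0.06, -0.15], [-0.12, -0.06, -0.15]] + [[-0.0, -0.0, 0.00], [0.03, 0.03, -0.03], [0.05, 0.05, -0.06], [0.01, 0.01, -0.02], [-0.08, -0.08, 0.1]] + [[-0.00, 0.00, 0.00], [-0.0, 0.0, 0.0], [-0.00, 0.00, 0.00], [0.0, -0.0, -0.0], [-0.0, 0.00, 0.0]]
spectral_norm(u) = 0.38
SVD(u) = [[-0.10, -0.02, -0.40], [0.17, 0.28, -0.46], [0.61, 0.50, -0.34], [0.55, 0.14, 0.68], [0.53, -0.81, -0.24]] @ diag([0.3754346035516112, 0.18451182367287336, 0.0020604322252811757]) @ [[-0.6,-0.30,-0.74], [0.53,0.54,-0.65], [0.59,-0.79,-0.16]]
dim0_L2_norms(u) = [0.25, 0.15, 0.3]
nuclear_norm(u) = 0.56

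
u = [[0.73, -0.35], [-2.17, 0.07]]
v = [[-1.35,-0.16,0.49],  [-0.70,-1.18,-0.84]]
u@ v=[[-0.74, 0.30, 0.65], [2.88, 0.26, -1.12]]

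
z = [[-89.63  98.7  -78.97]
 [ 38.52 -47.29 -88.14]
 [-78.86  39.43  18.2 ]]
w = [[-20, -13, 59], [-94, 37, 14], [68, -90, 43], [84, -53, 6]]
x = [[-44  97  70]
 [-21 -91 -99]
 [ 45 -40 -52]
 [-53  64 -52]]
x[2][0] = 45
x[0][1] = 97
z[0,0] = -89.63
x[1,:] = [-21, -91, -99]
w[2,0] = 68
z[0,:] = [-89.63, 98.7, -78.97]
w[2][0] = 68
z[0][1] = 98.7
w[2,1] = -90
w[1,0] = -94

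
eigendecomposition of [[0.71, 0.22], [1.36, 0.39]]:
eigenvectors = [[0.47,-0.29], [0.88,0.96]]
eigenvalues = [1.12, -0.02]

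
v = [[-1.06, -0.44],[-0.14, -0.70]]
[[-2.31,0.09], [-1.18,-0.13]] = v@[[1.61, -0.18], [1.36, 0.22]]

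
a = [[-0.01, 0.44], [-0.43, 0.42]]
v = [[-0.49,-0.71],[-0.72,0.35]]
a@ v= [[-0.31, 0.16],[-0.09, 0.45]]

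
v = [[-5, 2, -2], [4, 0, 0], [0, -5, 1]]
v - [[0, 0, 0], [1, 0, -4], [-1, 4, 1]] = [[-5, 2, -2], [3, 0, 4], [1, -9, 0]]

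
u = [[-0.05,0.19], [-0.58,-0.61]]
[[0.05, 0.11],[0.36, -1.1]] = u @ [[-0.69, 1.02], [0.06, 0.83]]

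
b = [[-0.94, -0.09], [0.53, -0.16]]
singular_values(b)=[1.08, 0.18]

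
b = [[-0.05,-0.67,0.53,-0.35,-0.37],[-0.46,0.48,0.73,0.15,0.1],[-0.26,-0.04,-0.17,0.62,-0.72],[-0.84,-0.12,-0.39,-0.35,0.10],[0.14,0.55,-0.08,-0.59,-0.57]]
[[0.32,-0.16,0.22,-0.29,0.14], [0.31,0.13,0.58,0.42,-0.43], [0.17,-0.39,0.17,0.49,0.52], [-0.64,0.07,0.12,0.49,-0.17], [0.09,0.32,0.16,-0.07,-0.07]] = b@[[0.34, 0.04, -0.4, -0.72, 0.19], [0.05, 0.35, 0.19, 0.28, -0.34], [0.61, 0.02, 0.45, -0.12, -0.25], [0.21, -0.38, -0.02, 0.34, 0.31], [-0.33, 0.18, -0.23, -0.12, -0.44]]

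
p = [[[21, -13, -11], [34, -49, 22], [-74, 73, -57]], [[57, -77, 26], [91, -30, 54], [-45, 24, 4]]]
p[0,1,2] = 22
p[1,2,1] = 24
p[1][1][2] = 54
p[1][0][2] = 26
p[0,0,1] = -13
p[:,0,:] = [[21, -13, -11], [57, -77, 26]]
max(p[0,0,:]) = 21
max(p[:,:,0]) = 91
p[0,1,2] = 22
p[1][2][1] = 24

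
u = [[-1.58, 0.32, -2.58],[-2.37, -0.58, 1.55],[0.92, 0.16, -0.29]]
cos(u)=[[0.48,0.6,-3.39], [-3.78,0.79,-1.15], [1.29,0.02,1.68]]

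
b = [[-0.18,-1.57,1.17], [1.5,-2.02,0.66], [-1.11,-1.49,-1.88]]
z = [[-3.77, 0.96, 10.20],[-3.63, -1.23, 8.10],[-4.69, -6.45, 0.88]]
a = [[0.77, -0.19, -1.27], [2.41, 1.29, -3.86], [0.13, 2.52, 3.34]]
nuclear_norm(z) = 22.37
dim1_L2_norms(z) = [10.92, 8.96, 8.02]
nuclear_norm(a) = 9.12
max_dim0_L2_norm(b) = 2.96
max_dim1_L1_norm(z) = 14.93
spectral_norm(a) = 5.63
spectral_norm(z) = 14.36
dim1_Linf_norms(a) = [1.27, 3.86, 3.34]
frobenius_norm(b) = 4.20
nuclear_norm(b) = 6.85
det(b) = -9.38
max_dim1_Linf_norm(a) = 3.86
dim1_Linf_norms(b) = [1.57, 2.02, 1.88]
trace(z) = -4.12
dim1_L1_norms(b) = [2.92, 4.18, 4.48]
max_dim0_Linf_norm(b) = 2.02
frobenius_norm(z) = 16.24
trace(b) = -4.08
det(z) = -46.31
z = b @ a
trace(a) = 5.40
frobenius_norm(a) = 6.49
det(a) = 4.93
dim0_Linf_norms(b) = [1.5, 2.02, 1.88]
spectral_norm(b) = 3.05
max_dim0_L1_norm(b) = 5.08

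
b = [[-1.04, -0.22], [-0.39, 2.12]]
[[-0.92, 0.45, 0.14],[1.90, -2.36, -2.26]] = b @ [[0.67, -0.19, 0.09], [1.02, -1.15, -1.05]]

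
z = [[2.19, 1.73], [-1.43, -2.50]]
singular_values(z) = [3.94, 0.76]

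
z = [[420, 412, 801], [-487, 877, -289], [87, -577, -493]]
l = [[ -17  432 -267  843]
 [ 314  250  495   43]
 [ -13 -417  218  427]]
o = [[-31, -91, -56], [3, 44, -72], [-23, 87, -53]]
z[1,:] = [-487, 877, -289]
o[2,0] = -23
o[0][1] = -91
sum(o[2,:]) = 11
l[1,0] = 314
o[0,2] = -56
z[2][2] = -493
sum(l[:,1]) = 265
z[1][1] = 877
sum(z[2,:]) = -983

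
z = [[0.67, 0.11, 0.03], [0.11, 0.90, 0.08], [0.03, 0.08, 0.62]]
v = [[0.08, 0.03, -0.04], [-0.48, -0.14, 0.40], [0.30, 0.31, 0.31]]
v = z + [[-0.59, -0.08, -0.07], [-0.59, -1.04, 0.32], [0.27, 0.23, -0.31]]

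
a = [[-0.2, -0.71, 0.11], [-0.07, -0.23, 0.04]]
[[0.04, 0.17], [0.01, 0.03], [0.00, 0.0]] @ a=[[-0.02,  -0.07,  0.01], [-0.00,  -0.01,  0.00], [0.00,  0.0,  0.0]]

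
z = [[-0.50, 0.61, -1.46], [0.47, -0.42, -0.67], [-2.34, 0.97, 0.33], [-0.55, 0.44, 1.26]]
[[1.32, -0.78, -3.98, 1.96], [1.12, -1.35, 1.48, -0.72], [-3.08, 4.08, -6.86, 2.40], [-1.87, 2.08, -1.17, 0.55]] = z @ [[1.46, -1.73, 1.87, -0.21], [0.72, -0.31, -2.86, 2.1], [-1.10, 1.0, 0.89, -0.39]]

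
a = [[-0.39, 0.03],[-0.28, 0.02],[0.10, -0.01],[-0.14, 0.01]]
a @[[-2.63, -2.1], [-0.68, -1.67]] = [[1.01,0.77],[0.72,0.55],[-0.26,-0.19],[0.36,0.28]]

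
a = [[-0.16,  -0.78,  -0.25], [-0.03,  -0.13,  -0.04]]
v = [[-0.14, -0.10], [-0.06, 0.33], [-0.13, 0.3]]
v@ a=[[0.03,0.12,0.04],[-0.00,0.0,0.00],[0.01,0.06,0.02]]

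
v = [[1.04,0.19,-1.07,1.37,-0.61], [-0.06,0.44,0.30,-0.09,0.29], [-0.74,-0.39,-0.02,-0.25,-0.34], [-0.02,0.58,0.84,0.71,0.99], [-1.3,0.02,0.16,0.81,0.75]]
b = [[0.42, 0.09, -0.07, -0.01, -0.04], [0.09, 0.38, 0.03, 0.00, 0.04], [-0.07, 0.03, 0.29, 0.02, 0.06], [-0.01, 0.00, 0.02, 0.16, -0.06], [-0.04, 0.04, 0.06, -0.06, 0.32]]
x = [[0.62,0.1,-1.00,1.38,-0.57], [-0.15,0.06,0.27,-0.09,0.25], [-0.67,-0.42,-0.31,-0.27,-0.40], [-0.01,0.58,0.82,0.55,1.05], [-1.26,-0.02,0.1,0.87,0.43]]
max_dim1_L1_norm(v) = 4.28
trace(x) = 1.35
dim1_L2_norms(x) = [1.9, 0.41, 0.98, 1.55, 1.59]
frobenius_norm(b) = 0.76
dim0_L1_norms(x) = [2.71, 1.18, 2.5, 3.16, 2.7]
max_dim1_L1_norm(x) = 3.67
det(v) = -0.40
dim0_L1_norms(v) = [3.16, 1.62, 2.39, 3.23, 2.98]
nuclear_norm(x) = 5.36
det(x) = -0.00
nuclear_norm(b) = 1.57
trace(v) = 2.92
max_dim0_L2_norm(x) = 1.74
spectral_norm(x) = 2.04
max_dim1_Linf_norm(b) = 0.42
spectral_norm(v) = 2.36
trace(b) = 1.57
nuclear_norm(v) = 6.15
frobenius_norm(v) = 3.35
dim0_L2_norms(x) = [1.56, 0.73, 1.36, 1.74, 1.35]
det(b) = 0.00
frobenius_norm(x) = 3.11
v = b + x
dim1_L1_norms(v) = [4.28, 1.18, 1.74, 3.14, 3.04]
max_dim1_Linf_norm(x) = 1.38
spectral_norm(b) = 0.50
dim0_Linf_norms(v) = [1.3, 0.58, 1.07, 1.37, 0.99]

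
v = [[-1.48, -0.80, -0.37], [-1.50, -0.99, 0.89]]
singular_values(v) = [2.5, 0.87]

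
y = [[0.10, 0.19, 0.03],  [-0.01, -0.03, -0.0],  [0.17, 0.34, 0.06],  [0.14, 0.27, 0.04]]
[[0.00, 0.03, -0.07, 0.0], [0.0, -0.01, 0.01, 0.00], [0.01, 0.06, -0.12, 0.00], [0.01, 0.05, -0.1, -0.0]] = y@[[0.21, 0.06, -0.26, 0.13],[-0.07, 0.15, -0.23, -0.12],[-0.11, -0.02, -0.03, 0.34]]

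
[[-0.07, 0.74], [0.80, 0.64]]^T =[[-0.07, 0.8], [0.74, 0.64]]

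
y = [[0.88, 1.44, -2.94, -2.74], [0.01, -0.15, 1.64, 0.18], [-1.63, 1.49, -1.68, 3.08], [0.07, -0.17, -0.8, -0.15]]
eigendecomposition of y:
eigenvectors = [[(0.65+0j), (-0.79+0j), (-0.79-0j), (0.91+0j)], [-0.34+0.00j, 0.29-0.24j, (0.29+0.24j), 0.14+0.00j], [0.67+0.00j, (0.39-0.05j), (0.39+0.05j), (-0.03+0j)], [0.13+0.00j, (-0.19+0.19j), -0.19-0.19j, (0.39+0j)]]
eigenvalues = [(-3.43+0j), (1.16+0.92j), (1.16-0.92j), (0.02+0j)]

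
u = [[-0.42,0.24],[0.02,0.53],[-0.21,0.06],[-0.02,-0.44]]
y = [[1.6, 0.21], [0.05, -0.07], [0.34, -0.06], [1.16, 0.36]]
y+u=[[1.18, 0.45], [0.07, 0.46], [0.13, 0.0], [1.14, -0.08]]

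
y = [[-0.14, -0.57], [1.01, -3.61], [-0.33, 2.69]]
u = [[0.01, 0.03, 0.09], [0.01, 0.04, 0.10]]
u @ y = [[-0.00,0.13], [0.01,0.12]]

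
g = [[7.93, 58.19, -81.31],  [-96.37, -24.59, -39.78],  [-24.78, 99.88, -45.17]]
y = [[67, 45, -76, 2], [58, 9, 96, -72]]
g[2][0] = -24.78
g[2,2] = -45.17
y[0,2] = -76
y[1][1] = 9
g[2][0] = -24.78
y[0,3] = 2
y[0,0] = 67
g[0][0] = 7.93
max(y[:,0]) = 67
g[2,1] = 99.88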